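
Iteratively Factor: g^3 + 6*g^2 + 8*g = (g)*(g^2 + 6*g + 8) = g*(g + 2)*(g + 4)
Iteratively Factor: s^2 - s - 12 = (s - 4)*(s + 3)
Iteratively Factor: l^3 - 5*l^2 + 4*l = (l - 4)*(l^2 - l) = (l - 4)*(l - 1)*(l)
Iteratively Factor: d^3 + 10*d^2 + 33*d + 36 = (d + 3)*(d^2 + 7*d + 12) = (d + 3)^2*(d + 4)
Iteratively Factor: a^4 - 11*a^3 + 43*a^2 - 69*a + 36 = (a - 3)*(a^3 - 8*a^2 + 19*a - 12) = (a - 4)*(a - 3)*(a^2 - 4*a + 3) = (a - 4)*(a - 3)^2*(a - 1)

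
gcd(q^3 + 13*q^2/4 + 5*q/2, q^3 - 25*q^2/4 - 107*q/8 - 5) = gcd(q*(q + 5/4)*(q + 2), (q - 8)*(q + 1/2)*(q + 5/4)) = q + 5/4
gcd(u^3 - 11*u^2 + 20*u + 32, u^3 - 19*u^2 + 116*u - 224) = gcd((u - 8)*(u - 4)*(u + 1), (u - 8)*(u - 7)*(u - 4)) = u^2 - 12*u + 32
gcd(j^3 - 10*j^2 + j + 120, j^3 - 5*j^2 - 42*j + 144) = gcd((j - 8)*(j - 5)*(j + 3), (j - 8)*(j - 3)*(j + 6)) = j - 8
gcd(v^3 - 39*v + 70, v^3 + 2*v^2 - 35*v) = v^2 + 2*v - 35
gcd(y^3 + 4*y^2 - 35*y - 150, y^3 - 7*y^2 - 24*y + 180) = y^2 - y - 30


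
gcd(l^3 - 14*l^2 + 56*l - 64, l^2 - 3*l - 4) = l - 4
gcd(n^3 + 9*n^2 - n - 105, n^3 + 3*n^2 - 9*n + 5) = n + 5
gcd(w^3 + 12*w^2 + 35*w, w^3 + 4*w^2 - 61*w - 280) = w^2 + 12*w + 35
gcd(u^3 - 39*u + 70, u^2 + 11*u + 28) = u + 7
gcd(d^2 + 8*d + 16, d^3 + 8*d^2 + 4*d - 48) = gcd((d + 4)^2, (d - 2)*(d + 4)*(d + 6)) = d + 4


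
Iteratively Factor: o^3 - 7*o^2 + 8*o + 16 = (o - 4)*(o^2 - 3*o - 4) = (o - 4)^2*(o + 1)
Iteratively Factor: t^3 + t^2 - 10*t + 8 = (t + 4)*(t^2 - 3*t + 2) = (t - 2)*(t + 4)*(t - 1)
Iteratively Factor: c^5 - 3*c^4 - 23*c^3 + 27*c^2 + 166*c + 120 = (c + 3)*(c^4 - 6*c^3 - 5*c^2 + 42*c + 40) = (c - 4)*(c + 3)*(c^3 - 2*c^2 - 13*c - 10) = (c - 4)*(c + 1)*(c + 3)*(c^2 - 3*c - 10) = (c - 5)*(c - 4)*(c + 1)*(c + 3)*(c + 2)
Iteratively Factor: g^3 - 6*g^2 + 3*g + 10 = (g - 5)*(g^2 - g - 2) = (g - 5)*(g + 1)*(g - 2)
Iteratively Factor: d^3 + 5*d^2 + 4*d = (d + 4)*(d^2 + d) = (d + 1)*(d + 4)*(d)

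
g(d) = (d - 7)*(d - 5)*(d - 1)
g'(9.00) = 56.00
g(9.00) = 64.00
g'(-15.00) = 1112.00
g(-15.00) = -7040.00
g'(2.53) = 0.42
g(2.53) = 16.89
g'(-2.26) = 121.08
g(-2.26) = -219.16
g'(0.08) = 44.94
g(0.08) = -31.32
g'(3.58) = -7.63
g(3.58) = 12.53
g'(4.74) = -8.84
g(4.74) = 2.20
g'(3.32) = -6.25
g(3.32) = 14.34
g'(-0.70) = 66.67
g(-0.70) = -74.61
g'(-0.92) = 73.46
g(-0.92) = -90.02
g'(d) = (d - 7)*(d - 5) + (d - 7)*(d - 1) + (d - 5)*(d - 1) = 3*d^2 - 26*d + 47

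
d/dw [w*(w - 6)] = 2*w - 6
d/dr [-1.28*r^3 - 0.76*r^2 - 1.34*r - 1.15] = -3.84*r^2 - 1.52*r - 1.34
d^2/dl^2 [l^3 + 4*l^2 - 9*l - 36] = 6*l + 8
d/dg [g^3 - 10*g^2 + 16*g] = 3*g^2 - 20*g + 16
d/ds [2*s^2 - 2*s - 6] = 4*s - 2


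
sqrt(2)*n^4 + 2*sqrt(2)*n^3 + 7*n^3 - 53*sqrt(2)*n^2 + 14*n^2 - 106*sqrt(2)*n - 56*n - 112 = (n + 2)*(n - 4*sqrt(2))*(n + 7*sqrt(2))*(sqrt(2)*n + 1)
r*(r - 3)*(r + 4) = r^3 + r^2 - 12*r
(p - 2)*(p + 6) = p^2 + 4*p - 12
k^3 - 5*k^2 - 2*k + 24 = (k - 4)*(k - 3)*(k + 2)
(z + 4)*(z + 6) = z^2 + 10*z + 24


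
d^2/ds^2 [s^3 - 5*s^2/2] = 6*s - 5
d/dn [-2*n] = -2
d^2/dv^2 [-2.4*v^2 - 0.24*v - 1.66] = -4.80000000000000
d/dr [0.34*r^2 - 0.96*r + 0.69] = 0.68*r - 0.96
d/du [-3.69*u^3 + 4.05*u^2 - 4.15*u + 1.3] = -11.07*u^2 + 8.1*u - 4.15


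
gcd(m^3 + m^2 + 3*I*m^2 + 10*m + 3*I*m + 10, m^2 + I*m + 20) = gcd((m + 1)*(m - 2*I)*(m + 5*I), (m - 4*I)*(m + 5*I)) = m + 5*I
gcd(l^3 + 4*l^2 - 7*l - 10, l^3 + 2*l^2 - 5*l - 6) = l^2 - l - 2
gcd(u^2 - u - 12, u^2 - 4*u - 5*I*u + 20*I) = u - 4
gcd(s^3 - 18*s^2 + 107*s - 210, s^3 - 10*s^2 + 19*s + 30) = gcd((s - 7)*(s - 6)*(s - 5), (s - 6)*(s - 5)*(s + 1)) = s^2 - 11*s + 30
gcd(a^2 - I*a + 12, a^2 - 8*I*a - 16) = a - 4*I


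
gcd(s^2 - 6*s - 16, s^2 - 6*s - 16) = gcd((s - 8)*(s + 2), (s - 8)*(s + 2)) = s^2 - 6*s - 16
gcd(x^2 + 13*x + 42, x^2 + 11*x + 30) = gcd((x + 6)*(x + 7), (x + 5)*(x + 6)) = x + 6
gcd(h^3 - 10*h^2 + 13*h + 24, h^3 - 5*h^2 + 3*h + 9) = h^2 - 2*h - 3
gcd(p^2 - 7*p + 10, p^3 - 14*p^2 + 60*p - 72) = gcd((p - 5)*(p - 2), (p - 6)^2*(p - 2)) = p - 2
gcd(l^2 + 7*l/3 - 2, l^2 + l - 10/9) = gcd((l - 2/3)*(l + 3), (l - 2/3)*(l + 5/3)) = l - 2/3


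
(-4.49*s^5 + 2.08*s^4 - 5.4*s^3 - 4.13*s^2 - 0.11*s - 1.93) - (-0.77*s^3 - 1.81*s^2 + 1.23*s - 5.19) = -4.49*s^5 + 2.08*s^4 - 4.63*s^3 - 2.32*s^2 - 1.34*s + 3.26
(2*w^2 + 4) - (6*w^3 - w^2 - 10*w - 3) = -6*w^3 + 3*w^2 + 10*w + 7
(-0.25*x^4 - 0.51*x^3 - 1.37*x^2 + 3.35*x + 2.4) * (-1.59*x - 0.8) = 0.3975*x^5 + 1.0109*x^4 + 2.5863*x^3 - 4.2305*x^2 - 6.496*x - 1.92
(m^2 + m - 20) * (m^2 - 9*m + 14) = m^4 - 8*m^3 - 15*m^2 + 194*m - 280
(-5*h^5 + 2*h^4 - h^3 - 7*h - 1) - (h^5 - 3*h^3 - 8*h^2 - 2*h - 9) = -6*h^5 + 2*h^4 + 2*h^3 + 8*h^2 - 5*h + 8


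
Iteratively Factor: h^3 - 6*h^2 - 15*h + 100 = (h - 5)*(h^2 - h - 20) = (h - 5)^2*(h + 4)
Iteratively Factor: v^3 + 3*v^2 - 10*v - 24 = (v + 2)*(v^2 + v - 12) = (v + 2)*(v + 4)*(v - 3)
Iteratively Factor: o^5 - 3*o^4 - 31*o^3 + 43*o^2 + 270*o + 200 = (o - 5)*(o^4 + 2*o^3 - 21*o^2 - 62*o - 40) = (o - 5)*(o + 2)*(o^3 - 21*o - 20) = (o - 5)*(o + 2)*(o + 4)*(o^2 - 4*o - 5) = (o - 5)^2*(o + 2)*(o + 4)*(o + 1)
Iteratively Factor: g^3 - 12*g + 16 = (g - 2)*(g^2 + 2*g - 8) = (g - 2)^2*(g + 4)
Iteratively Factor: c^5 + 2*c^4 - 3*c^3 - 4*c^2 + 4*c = (c + 2)*(c^4 - 3*c^2 + 2*c) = (c - 1)*(c + 2)*(c^3 + c^2 - 2*c) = (c - 1)*(c + 2)^2*(c^2 - c) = (c - 1)^2*(c + 2)^2*(c)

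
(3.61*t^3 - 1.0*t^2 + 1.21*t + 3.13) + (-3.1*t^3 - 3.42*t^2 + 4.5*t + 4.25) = 0.51*t^3 - 4.42*t^2 + 5.71*t + 7.38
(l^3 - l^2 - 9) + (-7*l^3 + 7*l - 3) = -6*l^3 - l^2 + 7*l - 12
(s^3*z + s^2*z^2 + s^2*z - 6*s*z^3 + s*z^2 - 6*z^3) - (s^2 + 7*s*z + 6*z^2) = s^3*z + s^2*z^2 + s^2*z - s^2 - 6*s*z^3 + s*z^2 - 7*s*z - 6*z^3 - 6*z^2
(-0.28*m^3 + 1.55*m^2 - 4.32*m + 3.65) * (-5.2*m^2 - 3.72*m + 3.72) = 1.456*m^5 - 7.0184*m^4 + 15.6564*m^3 + 2.8564*m^2 - 29.6484*m + 13.578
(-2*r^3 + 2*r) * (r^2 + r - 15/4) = -2*r^5 - 2*r^4 + 19*r^3/2 + 2*r^2 - 15*r/2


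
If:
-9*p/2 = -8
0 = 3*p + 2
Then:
No Solution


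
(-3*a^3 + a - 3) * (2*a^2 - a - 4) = -6*a^5 + 3*a^4 + 14*a^3 - 7*a^2 - a + 12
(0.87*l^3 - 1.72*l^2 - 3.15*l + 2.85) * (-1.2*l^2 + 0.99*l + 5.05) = -1.044*l^5 + 2.9253*l^4 + 6.4707*l^3 - 15.2245*l^2 - 13.086*l + 14.3925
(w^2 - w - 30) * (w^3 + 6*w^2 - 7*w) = w^5 + 5*w^4 - 43*w^3 - 173*w^2 + 210*w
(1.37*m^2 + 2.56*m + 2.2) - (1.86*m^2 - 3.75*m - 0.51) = -0.49*m^2 + 6.31*m + 2.71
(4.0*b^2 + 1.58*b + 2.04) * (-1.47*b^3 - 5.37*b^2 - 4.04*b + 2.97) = -5.88*b^5 - 23.8026*b^4 - 27.6434*b^3 - 5.458*b^2 - 3.549*b + 6.0588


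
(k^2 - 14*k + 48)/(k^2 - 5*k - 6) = (k - 8)/(k + 1)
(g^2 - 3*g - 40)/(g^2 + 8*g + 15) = (g - 8)/(g + 3)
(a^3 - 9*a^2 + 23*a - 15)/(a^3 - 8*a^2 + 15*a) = (a - 1)/a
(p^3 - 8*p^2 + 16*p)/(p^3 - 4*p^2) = (p - 4)/p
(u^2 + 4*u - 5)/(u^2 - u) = (u + 5)/u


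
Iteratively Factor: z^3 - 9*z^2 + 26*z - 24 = (z - 3)*(z^2 - 6*z + 8) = (z - 3)*(z - 2)*(z - 4)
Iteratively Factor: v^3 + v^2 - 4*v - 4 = (v - 2)*(v^2 + 3*v + 2) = (v - 2)*(v + 2)*(v + 1)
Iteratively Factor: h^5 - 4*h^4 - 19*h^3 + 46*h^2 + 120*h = (h + 2)*(h^4 - 6*h^3 - 7*h^2 + 60*h) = (h - 4)*(h + 2)*(h^3 - 2*h^2 - 15*h) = h*(h - 4)*(h + 2)*(h^2 - 2*h - 15) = h*(h - 5)*(h - 4)*(h + 2)*(h + 3)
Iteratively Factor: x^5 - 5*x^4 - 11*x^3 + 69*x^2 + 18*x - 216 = (x + 2)*(x^4 - 7*x^3 + 3*x^2 + 63*x - 108) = (x + 2)*(x + 3)*(x^3 - 10*x^2 + 33*x - 36) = (x - 3)*(x + 2)*(x + 3)*(x^2 - 7*x + 12) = (x - 3)^2*(x + 2)*(x + 3)*(x - 4)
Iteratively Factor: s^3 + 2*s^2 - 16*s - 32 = (s + 4)*(s^2 - 2*s - 8) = (s + 2)*(s + 4)*(s - 4)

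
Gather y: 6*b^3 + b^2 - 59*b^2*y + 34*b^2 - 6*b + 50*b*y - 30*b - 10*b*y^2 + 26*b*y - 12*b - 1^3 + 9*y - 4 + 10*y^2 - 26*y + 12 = 6*b^3 + 35*b^2 - 48*b + y^2*(10 - 10*b) + y*(-59*b^2 + 76*b - 17) + 7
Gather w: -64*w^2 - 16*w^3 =-16*w^3 - 64*w^2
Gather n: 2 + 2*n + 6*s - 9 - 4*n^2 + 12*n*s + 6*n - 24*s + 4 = -4*n^2 + n*(12*s + 8) - 18*s - 3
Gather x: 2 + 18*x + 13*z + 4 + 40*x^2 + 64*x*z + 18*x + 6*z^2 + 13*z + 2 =40*x^2 + x*(64*z + 36) + 6*z^2 + 26*z + 8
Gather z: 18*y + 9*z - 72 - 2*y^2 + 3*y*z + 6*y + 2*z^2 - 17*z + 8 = -2*y^2 + 24*y + 2*z^2 + z*(3*y - 8) - 64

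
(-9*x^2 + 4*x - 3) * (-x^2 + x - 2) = 9*x^4 - 13*x^3 + 25*x^2 - 11*x + 6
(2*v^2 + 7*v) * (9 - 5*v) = -10*v^3 - 17*v^2 + 63*v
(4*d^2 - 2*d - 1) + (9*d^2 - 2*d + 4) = 13*d^2 - 4*d + 3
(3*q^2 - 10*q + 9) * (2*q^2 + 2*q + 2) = 6*q^4 - 14*q^3 + 4*q^2 - 2*q + 18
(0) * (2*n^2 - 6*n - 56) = 0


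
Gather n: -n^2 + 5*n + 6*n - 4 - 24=-n^2 + 11*n - 28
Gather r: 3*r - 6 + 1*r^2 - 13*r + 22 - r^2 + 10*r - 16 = 0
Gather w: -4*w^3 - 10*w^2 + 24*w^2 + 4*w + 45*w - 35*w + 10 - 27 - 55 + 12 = -4*w^3 + 14*w^2 + 14*w - 60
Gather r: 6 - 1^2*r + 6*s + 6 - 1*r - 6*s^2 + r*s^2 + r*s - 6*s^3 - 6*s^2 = r*(s^2 + s - 2) - 6*s^3 - 12*s^2 + 6*s + 12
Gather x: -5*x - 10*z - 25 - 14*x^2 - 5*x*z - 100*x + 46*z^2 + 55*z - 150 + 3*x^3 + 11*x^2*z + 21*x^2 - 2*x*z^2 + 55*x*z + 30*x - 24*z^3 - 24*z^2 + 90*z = 3*x^3 + x^2*(11*z + 7) + x*(-2*z^2 + 50*z - 75) - 24*z^3 + 22*z^2 + 135*z - 175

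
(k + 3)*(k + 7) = k^2 + 10*k + 21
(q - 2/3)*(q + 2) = q^2 + 4*q/3 - 4/3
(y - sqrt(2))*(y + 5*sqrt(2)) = y^2 + 4*sqrt(2)*y - 10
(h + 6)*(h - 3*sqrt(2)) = h^2 - 3*sqrt(2)*h + 6*h - 18*sqrt(2)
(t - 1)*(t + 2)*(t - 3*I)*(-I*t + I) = -I*t^4 - 3*t^3 + 3*I*t^2 + 9*t - 2*I*t - 6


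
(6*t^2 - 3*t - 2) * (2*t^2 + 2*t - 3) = 12*t^4 + 6*t^3 - 28*t^2 + 5*t + 6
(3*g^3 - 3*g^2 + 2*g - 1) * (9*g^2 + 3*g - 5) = 27*g^5 - 18*g^4 - 6*g^3 + 12*g^2 - 13*g + 5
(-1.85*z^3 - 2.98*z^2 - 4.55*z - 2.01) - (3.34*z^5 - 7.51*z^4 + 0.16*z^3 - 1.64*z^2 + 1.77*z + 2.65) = -3.34*z^5 + 7.51*z^4 - 2.01*z^3 - 1.34*z^2 - 6.32*z - 4.66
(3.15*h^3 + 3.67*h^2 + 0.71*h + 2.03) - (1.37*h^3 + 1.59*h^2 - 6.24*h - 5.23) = 1.78*h^3 + 2.08*h^2 + 6.95*h + 7.26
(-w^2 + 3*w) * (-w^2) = w^4 - 3*w^3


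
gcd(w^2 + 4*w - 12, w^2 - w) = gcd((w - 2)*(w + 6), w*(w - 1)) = 1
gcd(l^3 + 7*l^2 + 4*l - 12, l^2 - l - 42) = l + 6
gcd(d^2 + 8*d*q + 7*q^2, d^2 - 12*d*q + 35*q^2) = 1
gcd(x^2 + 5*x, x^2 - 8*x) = x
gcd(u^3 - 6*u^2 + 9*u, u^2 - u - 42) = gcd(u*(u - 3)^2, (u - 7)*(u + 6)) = 1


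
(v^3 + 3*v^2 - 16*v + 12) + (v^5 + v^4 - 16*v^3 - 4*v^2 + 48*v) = v^5 + v^4 - 15*v^3 - v^2 + 32*v + 12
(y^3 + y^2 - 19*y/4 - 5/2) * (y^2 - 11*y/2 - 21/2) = y^5 - 9*y^4/2 - 83*y^3/4 + 105*y^2/8 + 509*y/8 + 105/4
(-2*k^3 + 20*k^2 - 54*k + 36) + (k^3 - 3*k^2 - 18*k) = -k^3 + 17*k^2 - 72*k + 36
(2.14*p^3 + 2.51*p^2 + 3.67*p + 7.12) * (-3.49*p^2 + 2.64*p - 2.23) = -7.4686*p^5 - 3.1103*p^4 - 10.9541*p^3 - 20.7573*p^2 + 10.6127*p - 15.8776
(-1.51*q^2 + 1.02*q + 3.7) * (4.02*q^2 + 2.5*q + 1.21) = -6.0702*q^4 + 0.3254*q^3 + 15.5969*q^2 + 10.4842*q + 4.477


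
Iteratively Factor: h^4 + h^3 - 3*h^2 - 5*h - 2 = (h - 2)*(h^3 + 3*h^2 + 3*h + 1) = (h - 2)*(h + 1)*(h^2 + 2*h + 1) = (h - 2)*(h + 1)^2*(h + 1)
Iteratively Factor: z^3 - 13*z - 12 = (z + 1)*(z^2 - z - 12) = (z - 4)*(z + 1)*(z + 3)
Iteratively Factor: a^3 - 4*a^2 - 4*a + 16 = (a - 2)*(a^2 - 2*a - 8) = (a - 4)*(a - 2)*(a + 2)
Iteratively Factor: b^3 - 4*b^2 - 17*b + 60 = (b - 3)*(b^2 - b - 20) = (b - 3)*(b + 4)*(b - 5)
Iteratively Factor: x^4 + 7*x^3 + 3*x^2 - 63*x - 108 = (x + 3)*(x^3 + 4*x^2 - 9*x - 36) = (x + 3)^2*(x^2 + x - 12) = (x - 3)*(x + 3)^2*(x + 4)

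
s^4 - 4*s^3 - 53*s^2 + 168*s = s*(s - 8)*(s - 3)*(s + 7)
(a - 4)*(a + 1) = a^2 - 3*a - 4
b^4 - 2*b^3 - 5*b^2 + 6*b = b*(b - 3)*(b - 1)*(b + 2)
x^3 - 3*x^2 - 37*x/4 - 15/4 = (x - 5)*(x + 1/2)*(x + 3/2)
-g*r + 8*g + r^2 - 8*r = (-g + r)*(r - 8)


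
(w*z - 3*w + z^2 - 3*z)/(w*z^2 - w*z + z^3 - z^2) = (z - 3)/(z*(z - 1))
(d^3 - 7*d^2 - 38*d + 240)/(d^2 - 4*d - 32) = (d^2 + d - 30)/(d + 4)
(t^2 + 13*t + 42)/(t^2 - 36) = (t + 7)/(t - 6)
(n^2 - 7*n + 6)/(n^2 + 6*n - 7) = (n - 6)/(n + 7)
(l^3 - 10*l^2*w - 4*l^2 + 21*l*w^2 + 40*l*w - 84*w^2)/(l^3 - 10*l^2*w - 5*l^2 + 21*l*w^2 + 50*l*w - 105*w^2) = (l - 4)/(l - 5)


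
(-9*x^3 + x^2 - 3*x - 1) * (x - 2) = -9*x^4 + 19*x^3 - 5*x^2 + 5*x + 2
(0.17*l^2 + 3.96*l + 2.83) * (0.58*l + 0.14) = 0.0986*l^3 + 2.3206*l^2 + 2.1958*l + 0.3962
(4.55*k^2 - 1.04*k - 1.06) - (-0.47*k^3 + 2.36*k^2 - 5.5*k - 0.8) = 0.47*k^3 + 2.19*k^2 + 4.46*k - 0.26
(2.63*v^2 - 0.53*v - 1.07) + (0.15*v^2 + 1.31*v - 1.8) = 2.78*v^2 + 0.78*v - 2.87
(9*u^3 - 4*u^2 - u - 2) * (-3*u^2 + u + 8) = -27*u^5 + 21*u^4 + 71*u^3 - 27*u^2 - 10*u - 16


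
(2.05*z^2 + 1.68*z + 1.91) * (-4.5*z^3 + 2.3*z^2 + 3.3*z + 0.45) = -9.225*z^5 - 2.845*z^4 + 2.034*z^3 + 10.8595*z^2 + 7.059*z + 0.8595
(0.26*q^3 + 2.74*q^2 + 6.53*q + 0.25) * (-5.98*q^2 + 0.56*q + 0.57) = -1.5548*q^5 - 16.2396*q^4 - 37.3668*q^3 + 3.7236*q^2 + 3.8621*q + 0.1425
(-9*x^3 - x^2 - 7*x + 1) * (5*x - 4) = -45*x^4 + 31*x^3 - 31*x^2 + 33*x - 4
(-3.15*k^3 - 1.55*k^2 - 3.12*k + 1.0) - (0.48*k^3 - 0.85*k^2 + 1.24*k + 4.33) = -3.63*k^3 - 0.7*k^2 - 4.36*k - 3.33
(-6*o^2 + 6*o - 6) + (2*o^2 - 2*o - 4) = -4*o^2 + 4*o - 10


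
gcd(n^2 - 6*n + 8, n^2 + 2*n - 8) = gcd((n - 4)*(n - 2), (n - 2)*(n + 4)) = n - 2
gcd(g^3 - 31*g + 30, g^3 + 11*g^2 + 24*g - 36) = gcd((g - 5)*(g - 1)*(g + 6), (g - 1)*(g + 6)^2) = g^2 + 5*g - 6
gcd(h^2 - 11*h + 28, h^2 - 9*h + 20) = h - 4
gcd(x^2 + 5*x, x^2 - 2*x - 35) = x + 5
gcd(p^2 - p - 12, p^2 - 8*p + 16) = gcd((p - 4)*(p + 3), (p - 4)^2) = p - 4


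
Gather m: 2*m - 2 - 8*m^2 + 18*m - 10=-8*m^2 + 20*m - 12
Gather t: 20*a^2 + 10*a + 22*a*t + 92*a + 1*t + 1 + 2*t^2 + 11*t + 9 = 20*a^2 + 102*a + 2*t^2 + t*(22*a + 12) + 10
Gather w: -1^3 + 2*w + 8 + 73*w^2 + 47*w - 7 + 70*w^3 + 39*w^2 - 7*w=70*w^3 + 112*w^2 + 42*w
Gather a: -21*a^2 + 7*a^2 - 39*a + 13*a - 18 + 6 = -14*a^2 - 26*a - 12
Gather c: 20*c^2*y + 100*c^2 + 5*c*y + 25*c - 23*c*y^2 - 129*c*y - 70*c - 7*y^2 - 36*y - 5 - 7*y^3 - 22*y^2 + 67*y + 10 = c^2*(20*y + 100) + c*(-23*y^2 - 124*y - 45) - 7*y^3 - 29*y^2 + 31*y + 5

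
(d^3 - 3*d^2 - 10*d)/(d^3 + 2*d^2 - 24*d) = (d^2 - 3*d - 10)/(d^2 + 2*d - 24)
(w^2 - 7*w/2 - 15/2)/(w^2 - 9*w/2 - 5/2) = (2*w + 3)/(2*w + 1)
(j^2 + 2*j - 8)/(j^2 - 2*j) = (j + 4)/j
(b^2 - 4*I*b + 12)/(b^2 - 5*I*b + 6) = (b + 2*I)/(b + I)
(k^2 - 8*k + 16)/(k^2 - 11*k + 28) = (k - 4)/(k - 7)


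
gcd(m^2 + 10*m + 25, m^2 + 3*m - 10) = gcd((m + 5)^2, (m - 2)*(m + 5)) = m + 5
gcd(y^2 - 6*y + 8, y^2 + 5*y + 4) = 1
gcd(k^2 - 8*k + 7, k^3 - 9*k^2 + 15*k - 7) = k^2 - 8*k + 7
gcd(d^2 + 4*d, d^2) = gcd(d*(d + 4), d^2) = d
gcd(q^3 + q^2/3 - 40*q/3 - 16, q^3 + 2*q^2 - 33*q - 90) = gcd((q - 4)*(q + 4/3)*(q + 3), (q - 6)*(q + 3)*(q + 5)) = q + 3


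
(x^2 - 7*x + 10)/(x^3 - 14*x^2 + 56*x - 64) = (x - 5)/(x^2 - 12*x + 32)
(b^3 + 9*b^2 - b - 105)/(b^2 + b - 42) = (b^2 + 2*b - 15)/(b - 6)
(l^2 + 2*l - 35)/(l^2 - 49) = (l - 5)/(l - 7)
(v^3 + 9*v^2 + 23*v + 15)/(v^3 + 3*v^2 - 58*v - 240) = (v^2 + 4*v + 3)/(v^2 - 2*v - 48)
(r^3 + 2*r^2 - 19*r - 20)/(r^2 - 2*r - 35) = (r^2 - 3*r - 4)/(r - 7)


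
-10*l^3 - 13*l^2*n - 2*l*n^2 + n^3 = (-5*l + n)*(l + n)*(2*l + n)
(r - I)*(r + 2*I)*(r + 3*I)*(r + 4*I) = r^4 + 8*I*r^3 - 17*r^2 + 2*I*r - 24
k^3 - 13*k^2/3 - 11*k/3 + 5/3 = (k - 5)*(k - 1/3)*(k + 1)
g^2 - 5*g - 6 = (g - 6)*(g + 1)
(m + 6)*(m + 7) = m^2 + 13*m + 42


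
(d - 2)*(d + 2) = d^2 - 4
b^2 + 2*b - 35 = (b - 5)*(b + 7)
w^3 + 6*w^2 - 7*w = w*(w - 1)*(w + 7)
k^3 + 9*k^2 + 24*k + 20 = (k + 2)^2*(k + 5)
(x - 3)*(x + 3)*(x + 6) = x^3 + 6*x^2 - 9*x - 54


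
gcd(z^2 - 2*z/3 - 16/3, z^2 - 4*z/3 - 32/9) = z - 8/3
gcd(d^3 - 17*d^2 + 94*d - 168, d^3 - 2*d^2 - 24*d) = d - 6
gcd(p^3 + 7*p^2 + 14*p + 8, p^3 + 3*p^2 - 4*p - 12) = p + 2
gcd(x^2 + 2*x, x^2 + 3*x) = x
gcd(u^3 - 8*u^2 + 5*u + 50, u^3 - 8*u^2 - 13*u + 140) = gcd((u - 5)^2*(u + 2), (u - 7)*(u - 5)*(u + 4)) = u - 5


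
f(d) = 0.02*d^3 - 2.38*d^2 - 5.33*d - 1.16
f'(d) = 0.06*d^2 - 4.76*d - 5.33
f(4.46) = -70.50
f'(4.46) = -25.37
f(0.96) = -8.45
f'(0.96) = -9.84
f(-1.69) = 0.95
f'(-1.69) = 2.89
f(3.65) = -51.35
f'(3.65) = -21.90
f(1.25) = -11.50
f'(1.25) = -11.19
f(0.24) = -2.58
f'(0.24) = -6.47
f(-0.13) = -0.51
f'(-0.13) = -4.71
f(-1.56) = 1.29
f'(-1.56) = 2.24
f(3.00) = -38.03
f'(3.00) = -19.07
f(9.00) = -227.33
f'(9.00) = -43.31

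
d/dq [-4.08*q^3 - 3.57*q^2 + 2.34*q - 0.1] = -12.24*q^2 - 7.14*q + 2.34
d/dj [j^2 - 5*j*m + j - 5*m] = 2*j - 5*m + 1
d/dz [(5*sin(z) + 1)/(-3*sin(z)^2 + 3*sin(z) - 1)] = (15*sin(z)^2 + 6*sin(z) - 8)*cos(z)/(3*sin(z)^2 - 3*sin(z) + 1)^2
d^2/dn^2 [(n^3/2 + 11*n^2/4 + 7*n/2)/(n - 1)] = (n^3 - 3*n^2 + 3*n + 25/2)/(n^3 - 3*n^2 + 3*n - 1)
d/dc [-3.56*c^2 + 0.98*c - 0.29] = 0.98 - 7.12*c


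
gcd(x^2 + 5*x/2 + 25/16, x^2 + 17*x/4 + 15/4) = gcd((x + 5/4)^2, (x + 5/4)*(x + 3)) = x + 5/4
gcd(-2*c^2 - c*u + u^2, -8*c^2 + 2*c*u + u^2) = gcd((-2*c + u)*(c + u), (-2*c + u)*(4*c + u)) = -2*c + u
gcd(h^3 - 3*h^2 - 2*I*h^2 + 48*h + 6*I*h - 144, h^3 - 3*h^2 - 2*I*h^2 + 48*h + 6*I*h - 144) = h^3 + h^2*(-3 - 2*I) + h*(48 + 6*I) - 144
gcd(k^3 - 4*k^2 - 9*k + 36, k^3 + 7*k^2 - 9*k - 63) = k^2 - 9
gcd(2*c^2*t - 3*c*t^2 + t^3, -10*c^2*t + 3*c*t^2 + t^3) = -2*c*t + t^2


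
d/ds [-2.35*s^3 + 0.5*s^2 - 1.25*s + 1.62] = -7.05*s^2 + 1.0*s - 1.25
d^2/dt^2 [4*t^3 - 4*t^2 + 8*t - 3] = 24*t - 8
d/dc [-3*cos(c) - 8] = 3*sin(c)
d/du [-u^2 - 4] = -2*u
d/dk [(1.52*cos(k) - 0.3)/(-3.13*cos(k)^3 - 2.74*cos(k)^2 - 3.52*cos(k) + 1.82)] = (-9.5152*cos(k)^3 - 1.3478*cos(k)^2 + 1.644*cos(k) - 1.7104)*sin(k)/(9.7969*cos(k)^6 + 17.1524*cos(k)^5 + 29.5428*cos(k)^4 + 7.8964*cos(k)^3 + 2.4168*cos(k)^2 - 12.8128*cos(k) + 3.3124)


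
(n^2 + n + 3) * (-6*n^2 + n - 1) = -6*n^4 - 5*n^3 - 18*n^2 + 2*n - 3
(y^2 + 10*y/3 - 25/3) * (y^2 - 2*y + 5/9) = y^4 + 4*y^3/3 - 130*y^2/9 + 500*y/27 - 125/27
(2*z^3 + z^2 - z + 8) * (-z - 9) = -2*z^4 - 19*z^3 - 8*z^2 + z - 72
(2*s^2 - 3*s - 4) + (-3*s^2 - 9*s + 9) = -s^2 - 12*s + 5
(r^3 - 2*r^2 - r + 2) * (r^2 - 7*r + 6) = r^5 - 9*r^4 + 19*r^3 - 3*r^2 - 20*r + 12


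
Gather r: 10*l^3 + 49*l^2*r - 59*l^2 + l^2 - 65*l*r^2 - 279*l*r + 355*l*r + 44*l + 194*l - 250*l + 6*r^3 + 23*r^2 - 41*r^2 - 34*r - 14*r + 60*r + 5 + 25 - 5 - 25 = 10*l^3 - 58*l^2 - 12*l + 6*r^3 + r^2*(-65*l - 18) + r*(49*l^2 + 76*l + 12)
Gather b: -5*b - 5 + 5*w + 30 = -5*b + 5*w + 25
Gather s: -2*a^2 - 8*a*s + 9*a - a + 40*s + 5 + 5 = -2*a^2 + 8*a + s*(40 - 8*a) + 10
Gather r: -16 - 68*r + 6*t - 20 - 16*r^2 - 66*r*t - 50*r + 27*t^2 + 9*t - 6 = -16*r^2 + r*(-66*t - 118) + 27*t^2 + 15*t - 42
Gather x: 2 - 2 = 0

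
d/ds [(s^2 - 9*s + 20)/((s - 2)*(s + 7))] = 2*(7*s^2 - 34*s + 13)/(s^4 + 10*s^3 - 3*s^2 - 140*s + 196)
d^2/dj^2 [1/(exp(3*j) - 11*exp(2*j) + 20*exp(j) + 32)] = ((-9*exp(2*j) + 44*exp(j) - 20)*(exp(3*j) - 11*exp(2*j) + 20*exp(j) + 32) + 2*(3*exp(2*j) - 22*exp(j) + 20)^2*exp(j))*exp(j)/(exp(3*j) - 11*exp(2*j) + 20*exp(j) + 32)^3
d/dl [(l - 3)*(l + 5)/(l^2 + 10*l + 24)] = 2*(4*l^2 + 39*l + 99)/(l^4 + 20*l^3 + 148*l^2 + 480*l + 576)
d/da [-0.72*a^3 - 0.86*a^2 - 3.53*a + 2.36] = -2.16*a^2 - 1.72*a - 3.53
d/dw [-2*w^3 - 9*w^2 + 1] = 6*w*(-w - 3)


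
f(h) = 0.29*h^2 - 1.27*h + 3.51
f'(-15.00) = -9.97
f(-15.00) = 87.81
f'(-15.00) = -9.97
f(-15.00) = 87.81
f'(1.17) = -0.59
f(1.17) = 2.42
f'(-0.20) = -1.39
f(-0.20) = 3.78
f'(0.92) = -0.74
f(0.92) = 2.59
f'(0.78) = -0.82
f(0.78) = 2.70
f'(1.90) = -0.17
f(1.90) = 2.14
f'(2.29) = 0.06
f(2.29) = 2.12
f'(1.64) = -0.32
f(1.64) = 2.21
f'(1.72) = -0.27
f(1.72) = 2.18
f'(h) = 0.58*h - 1.27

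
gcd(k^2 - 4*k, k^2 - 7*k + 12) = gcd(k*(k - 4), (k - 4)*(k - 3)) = k - 4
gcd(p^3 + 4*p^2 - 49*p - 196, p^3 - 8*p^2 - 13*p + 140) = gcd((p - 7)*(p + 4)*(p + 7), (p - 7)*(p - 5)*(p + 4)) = p^2 - 3*p - 28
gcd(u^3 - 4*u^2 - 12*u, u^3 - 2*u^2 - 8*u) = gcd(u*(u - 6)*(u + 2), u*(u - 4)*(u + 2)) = u^2 + 2*u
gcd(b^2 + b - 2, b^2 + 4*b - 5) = b - 1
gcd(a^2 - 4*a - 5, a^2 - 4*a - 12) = 1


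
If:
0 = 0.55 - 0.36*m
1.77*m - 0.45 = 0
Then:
No Solution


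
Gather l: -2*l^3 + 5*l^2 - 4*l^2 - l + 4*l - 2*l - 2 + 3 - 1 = -2*l^3 + l^2 + l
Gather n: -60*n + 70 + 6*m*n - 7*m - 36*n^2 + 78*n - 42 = -7*m - 36*n^2 + n*(6*m + 18) + 28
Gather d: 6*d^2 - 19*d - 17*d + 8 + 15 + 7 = 6*d^2 - 36*d + 30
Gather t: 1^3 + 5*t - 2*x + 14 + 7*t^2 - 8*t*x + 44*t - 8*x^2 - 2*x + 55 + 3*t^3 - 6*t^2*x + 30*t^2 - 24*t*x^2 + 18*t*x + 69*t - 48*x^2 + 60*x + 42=3*t^3 + t^2*(37 - 6*x) + t*(-24*x^2 + 10*x + 118) - 56*x^2 + 56*x + 112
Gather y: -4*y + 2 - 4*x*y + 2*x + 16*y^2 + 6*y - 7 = 2*x + 16*y^2 + y*(2 - 4*x) - 5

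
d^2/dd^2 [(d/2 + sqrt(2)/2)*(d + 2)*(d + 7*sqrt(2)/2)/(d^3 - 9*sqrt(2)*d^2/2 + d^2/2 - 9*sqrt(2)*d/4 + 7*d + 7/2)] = 12*(4*d^6 + 24*sqrt(2)*d^6 + 90*sqrt(2)*d^5 - 432*sqrt(2)*d^4 - 402*d^4 - 1023*sqrt(2)*d^3 + 1350*d^3 - 1134*sqrt(2)*d^2 + 6258*d^2 - 2898*sqrt(2)*d + 4536*d - 882*sqrt(2) + 2128)/(32*d^9 - 432*sqrt(2)*d^8 + 48*d^8 - 648*sqrt(2)*d^7 + 4584*d^7 - 12204*sqrt(2)*d^6 + 6844*d^6 - 17874*sqrt(2)*d^5 + 35340*d^5 - 30078*sqrt(2)*d^4 + 48450*d^4 - 33237*sqrt(2)*d^3 + 34916*d^3 - 15876*sqrt(2)*d^2 + 20454*d^2 - 2646*sqrt(2)*d + 8232*d + 1372)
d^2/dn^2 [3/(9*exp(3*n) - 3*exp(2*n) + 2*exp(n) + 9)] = 3*((-81*exp(2*n) + 12*exp(n) - 2)*(9*exp(3*n) - 3*exp(2*n) + 2*exp(n) + 9) + 2*(27*exp(2*n) - 6*exp(n) + 2)^2*exp(n))*exp(n)/(9*exp(3*n) - 3*exp(2*n) + 2*exp(n) + 9)^3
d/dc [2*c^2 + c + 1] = 4*c + 1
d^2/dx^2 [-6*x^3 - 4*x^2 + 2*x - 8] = -36*x - 8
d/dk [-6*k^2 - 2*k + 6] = -12*k - 2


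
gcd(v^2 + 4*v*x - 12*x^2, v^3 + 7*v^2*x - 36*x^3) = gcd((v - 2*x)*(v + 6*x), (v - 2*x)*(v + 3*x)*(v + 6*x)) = -v^2 - 4*v*x + 12*x^2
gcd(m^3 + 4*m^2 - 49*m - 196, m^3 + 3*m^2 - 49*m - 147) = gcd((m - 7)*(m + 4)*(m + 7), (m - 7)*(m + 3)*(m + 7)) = m^2 - 49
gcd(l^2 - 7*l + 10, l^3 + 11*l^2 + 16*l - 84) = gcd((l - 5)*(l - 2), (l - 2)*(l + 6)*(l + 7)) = l - 2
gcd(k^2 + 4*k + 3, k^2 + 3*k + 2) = k + 1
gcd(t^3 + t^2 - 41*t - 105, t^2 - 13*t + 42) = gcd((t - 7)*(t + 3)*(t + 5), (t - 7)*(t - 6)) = t - 7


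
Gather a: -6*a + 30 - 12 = 18 - 6*a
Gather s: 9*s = 9*s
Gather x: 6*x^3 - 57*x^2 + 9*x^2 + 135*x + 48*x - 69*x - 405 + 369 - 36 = 6*x^3 - 48*x^2 + 114*x - 72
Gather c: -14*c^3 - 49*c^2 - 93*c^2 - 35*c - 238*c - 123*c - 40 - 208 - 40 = -14*c^3 - 142*c^2 - 396*c - 288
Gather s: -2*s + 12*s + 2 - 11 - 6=10*s - 15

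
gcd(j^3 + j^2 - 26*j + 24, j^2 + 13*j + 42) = j + 6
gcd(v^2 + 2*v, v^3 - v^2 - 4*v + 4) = v + 2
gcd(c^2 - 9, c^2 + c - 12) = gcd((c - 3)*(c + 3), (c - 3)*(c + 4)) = c - 3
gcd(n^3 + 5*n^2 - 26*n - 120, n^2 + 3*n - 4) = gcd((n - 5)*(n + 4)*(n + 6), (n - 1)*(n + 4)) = n + 4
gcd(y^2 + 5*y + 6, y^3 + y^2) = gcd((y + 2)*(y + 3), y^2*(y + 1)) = 1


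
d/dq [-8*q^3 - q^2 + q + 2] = -24*q^2 - 2*q + 1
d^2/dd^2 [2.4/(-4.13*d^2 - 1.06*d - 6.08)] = (81.87312*d^2 + 21.01344*d - 2.4*(8.26*d + 1.06)*(16.52*d + 2.12) + 120.52992)/(4.13*d^2 + 1.06*d + 6.08)^3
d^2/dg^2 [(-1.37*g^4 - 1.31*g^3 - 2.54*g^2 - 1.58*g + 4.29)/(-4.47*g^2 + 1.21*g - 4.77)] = (54.747666*g^6 - 44.459514*g^5 + 187.30092*g^4 - 87.92726*g^3 - 510.562008*g^2 + 115.92612*g + 304.203228)/(89.314623*g^6 - 72.530667*g^5 + 305.56026*g^4 - 156.568555*g^3 + 326.06766*g^2 - 82.593027*g + 108.531333)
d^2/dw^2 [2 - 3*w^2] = -6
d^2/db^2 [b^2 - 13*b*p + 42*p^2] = 2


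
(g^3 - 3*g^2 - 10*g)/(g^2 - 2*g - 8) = g*(g - 5)/(g - 4)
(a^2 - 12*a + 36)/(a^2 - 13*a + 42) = (a - 6)/(a - 7)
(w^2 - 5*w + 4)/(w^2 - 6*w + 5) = (w - 4)/(w - 5)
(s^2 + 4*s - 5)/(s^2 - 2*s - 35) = (s - 1)/(s - 7)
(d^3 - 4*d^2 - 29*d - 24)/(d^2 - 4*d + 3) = (d^3 - 4*d^2 - 29*d - 24)/(d^2 - 4*d + 3)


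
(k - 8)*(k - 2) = k^2 - 10*k + 16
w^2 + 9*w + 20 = (w + 4)*(w + 5)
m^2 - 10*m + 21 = (m - 7)*(m - 3)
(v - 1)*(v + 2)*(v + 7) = v^3 + 8*v^2 + 5*v - 14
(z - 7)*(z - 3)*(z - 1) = z^3 - 11*z^2 + 31*z - 21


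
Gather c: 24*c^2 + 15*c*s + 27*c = 24*c^2 + c*(15*s + 27)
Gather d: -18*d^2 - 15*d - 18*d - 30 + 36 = -18*d^2 - 33*d + 6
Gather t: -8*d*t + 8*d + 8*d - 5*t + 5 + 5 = 16*d + t*(-8*d - 5) + 10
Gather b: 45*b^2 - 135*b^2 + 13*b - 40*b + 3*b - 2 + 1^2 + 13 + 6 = -90*b^2 - 24*b + 18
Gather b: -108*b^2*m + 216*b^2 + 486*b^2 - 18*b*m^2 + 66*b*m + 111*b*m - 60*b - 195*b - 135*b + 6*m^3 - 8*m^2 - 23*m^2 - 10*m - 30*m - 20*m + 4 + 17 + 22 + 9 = b^2*(702 - 108*m) + b*(-18*m^2 + 177*m - 390) + 6*m^3 - 31*m^2 - 60*m + 52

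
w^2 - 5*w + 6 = (w - 3)*(w - 2)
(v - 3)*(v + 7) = v^2 + 4*v - 21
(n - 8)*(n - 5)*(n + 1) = n^3 - 12*n^2 + 27*n + 40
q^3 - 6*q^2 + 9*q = q*(q - 3)^2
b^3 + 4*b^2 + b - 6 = (b - 1)*(b + 2)*(b + 3)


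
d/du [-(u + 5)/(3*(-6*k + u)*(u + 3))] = ((6*k - u)*(u + 3) - (6*k - u)*(u + 5) + (u + 3)*(u + 5))/(3*(6*k - u)^2*(u + 3)^2)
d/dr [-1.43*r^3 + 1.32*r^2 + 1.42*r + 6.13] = -4.29*r^2 + 2.64*r + 1.42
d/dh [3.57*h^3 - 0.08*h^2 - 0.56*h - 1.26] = 10.71*h^2 - 0.16*h - 0.56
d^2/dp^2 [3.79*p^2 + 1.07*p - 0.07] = 7.58000000000000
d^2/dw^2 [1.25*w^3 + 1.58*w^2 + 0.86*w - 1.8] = 7.5*w + 3.16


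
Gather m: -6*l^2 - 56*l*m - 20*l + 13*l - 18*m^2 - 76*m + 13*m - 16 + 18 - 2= -6*l^2 - 7*l - 18*m^2 + m*(-56*l - 63)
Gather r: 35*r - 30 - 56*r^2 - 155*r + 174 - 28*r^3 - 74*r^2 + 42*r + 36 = -28*r^3 - 130*r^2 - 78*r + 180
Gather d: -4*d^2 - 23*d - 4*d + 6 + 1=-4*d^2 - 27*d + 7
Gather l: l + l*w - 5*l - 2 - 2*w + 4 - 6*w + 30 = l*(w - 4) - 8*w + 32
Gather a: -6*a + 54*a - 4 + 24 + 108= 48*a + 128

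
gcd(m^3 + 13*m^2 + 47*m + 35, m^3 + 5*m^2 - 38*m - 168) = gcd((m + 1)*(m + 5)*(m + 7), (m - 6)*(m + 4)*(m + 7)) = m + 7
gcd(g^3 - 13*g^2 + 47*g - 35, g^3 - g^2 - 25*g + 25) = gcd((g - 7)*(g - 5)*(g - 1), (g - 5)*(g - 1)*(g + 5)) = g^2 - 6*g + 5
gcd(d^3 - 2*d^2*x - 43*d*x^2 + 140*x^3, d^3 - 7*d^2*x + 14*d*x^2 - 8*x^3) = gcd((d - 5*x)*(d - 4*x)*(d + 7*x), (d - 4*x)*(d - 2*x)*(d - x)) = -d + 4*x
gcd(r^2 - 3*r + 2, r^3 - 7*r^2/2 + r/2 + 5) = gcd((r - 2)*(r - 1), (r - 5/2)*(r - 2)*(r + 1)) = r - 2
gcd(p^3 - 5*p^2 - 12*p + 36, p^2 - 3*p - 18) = p^2 - 3*p - 18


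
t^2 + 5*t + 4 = (t + 1)*(t + 4)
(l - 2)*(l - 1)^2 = l^3 - 4*l^2 + 5*l - 2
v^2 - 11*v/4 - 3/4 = (v - 3)*(v + 1/4)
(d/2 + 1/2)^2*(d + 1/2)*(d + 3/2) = d^4/4 + d^3 + 23*d^2/16 + 7*d/8 + 3/16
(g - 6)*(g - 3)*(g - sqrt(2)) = g^3 - 9*g^2 - sqrt(2)*g^2 + 9*sqrt(2)*g + 18*g - 18*sqrt(2)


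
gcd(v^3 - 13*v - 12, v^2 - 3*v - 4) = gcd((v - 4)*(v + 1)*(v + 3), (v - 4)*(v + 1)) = v^2 - 3*v - 4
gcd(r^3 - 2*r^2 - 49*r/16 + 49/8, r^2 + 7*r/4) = r + 7/4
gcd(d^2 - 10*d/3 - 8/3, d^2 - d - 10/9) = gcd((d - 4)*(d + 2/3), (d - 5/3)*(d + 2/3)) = d + 2/3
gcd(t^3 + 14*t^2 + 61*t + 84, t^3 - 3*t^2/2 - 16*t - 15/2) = t + 3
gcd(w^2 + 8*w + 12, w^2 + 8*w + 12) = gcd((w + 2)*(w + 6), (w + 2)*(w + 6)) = w^2 + 8*w + 12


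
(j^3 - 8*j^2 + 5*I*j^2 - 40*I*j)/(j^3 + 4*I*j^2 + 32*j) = (j^2 + j*(-8 + 5*I) - 40*I)/(j^2 + 4*I*j + 32)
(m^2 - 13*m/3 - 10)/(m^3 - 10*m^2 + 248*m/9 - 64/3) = 3*(3*m + 5)/(9*m^2 - 36*m + 32)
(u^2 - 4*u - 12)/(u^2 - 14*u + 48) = (u + 2)/(u - 8)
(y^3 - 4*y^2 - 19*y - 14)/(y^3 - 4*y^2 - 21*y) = (y^2 + 3*y + 2)/(y*(y + 3))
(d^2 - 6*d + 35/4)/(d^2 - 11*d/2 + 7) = (d - 5/2)/(d - 2)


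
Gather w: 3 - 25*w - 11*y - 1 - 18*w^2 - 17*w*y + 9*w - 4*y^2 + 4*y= -18*w^2 + w*(-17*y - 16) - 4*y^2 - 7*y + 2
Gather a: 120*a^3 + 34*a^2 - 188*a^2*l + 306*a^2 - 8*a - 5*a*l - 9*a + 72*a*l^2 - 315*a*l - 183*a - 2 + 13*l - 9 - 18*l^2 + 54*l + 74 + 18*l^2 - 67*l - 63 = 120*a^3 + a^2*(340 - 188*l) + a*(72*l^2 - 320*l - 200)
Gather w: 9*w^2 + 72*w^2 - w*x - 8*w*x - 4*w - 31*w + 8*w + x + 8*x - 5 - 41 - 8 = 81*w^2 + w*(-9*x - 27) + 9*x - 54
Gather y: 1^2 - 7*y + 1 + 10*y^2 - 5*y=10*y^2 - 12*y + 2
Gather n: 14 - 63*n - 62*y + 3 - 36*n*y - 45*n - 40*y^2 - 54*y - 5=n*(-36*y - 108) - 40*y^2 - 116*y + 12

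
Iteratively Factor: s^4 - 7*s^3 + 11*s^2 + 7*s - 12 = (s - 3)*(s^3 - 4*s^2 - s + 4) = (s - 3)*(s + 1)*(s^2 - 5*s + 4) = (s - 4)*(s - 3)*(s + 1)*(s - 1)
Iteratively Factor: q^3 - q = (q)*(q^2 - 1) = q*(q - 1)*(q + 1)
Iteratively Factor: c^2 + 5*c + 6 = (c + 2)*(c + 3)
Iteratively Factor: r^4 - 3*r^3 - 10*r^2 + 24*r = (r - 2)*(r^3 - r^2 - 12*r) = r*(r - 2)*(r^2 - r - 12) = r*(r - 2)*(r + 3)*(r - 4)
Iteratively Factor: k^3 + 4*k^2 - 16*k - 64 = (k + 4)*(k^2 - 16) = (k - 4)*(k + 4)*(k + 4)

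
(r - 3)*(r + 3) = r^2 - 9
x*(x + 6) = x^2 + 6*x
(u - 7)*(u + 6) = u^2 - u - 42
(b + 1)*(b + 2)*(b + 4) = b^3 + 7*b^2 + 14*b + 8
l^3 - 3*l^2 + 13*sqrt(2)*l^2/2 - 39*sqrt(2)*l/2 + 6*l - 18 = (l - 3)*(l + sqrt(2)/2)*(l + 6*sqrt(2))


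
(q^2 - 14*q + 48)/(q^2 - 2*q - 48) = (q - 6)/(q + 6)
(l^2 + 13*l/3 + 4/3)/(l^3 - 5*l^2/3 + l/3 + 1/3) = (l + 4)/(l^2 - 2*l + 1)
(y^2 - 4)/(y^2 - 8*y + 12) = (y + 2)/(y - 6)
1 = 1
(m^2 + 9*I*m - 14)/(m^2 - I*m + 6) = (m + 7*I)/(m - 3*I)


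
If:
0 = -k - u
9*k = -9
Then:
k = -1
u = 1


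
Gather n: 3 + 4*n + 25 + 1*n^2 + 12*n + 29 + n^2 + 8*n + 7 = 2*n^2 + 24*n + 64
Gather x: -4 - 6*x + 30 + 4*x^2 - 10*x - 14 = 4*x^2 - 16*x + 12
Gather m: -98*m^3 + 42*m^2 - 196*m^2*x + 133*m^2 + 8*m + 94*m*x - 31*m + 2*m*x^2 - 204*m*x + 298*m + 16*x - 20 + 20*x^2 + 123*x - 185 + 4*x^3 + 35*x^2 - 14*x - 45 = -98*m^3 + m^2*(175 - 196*x) + m*(2*x^2 - 110*x + 275) + 4*x^3 + 55*x^2 + 125*x - 250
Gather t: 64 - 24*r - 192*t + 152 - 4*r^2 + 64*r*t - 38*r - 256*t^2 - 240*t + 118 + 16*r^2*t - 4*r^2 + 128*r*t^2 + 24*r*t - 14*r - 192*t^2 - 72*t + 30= -8*r^2 - 76*r + t^2*(128*r - 448) + t*(16*r^2 + 88*r - 504) + 364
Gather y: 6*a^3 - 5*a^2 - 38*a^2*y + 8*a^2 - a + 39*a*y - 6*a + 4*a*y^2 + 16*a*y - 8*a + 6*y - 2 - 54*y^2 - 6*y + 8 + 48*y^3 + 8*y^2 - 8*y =6*a^3 + 3*a^2 - 15*a + 48*y^3 + y^2*(4*a - 46) + y*(-38*a^2 + 55*a - 8) + 6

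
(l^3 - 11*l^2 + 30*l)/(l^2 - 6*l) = l - 5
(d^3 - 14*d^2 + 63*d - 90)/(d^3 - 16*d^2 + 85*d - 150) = (d - 3)/(d - 5)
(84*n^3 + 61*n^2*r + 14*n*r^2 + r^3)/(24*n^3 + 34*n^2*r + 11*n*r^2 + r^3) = (21*n^2 + 10*n*r + r^2)/(6*n^2 + 7*n*r + r^2)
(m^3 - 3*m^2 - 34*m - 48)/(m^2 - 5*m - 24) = m + 2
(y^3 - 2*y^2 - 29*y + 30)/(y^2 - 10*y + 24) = (y^2 + 4*y - 5)/(y - 4)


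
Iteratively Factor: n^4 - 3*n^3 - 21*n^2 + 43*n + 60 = (n - 5)*(n^3 + 2*n^2 - 11*n - 12) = (n - 5)*(n + 1)*(n^2 + n - 12) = (n - 5)*(n + 1)*(n + 4)*(n - 3)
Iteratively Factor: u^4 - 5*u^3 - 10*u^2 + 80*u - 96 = (u - 4)*(u^3 - u^2 - 14*u + 24) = (u - 4)*(u - 3)*(u^2 + 2*u - 8) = (u - 4)*(u - 3)*(u + 4)*(u - 2)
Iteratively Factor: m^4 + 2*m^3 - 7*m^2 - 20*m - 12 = (m - 3)*(m^3 + 5*m^2 + 8*m + 4) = (m - 3)*(m + 2)*(m^2 + 3*m + 2) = (m - 3)*(m + 1)*(m + 2)*(m + 2)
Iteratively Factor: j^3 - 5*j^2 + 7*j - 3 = (j - 1)*(j^2 - 4*j + 3) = (j - 1)^2*(j - 3)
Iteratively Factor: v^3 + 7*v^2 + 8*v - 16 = (v - 1)*(v^2 + 8*v + 16) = (v - 1)*(v + 4)*(v + 4)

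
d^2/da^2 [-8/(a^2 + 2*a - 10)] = 16*(a^2 + 2*a - 4*(a + 1)^2 - 10)/(a^2 + 2*a - 10)^3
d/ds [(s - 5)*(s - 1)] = 2*s - 6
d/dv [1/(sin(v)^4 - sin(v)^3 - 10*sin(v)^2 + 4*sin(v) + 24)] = (11*sin(v) + 4*cos(v)^2 - 6)*cos(v)/((sin(v) - 3)^2*(sin(v) - 2)^2*(sin(v) + 2)^3)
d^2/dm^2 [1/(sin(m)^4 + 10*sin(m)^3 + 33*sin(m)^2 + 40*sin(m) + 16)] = 2*(-8*sin(m)^3 - 27*sin(m)^2 + 3*sin(m) + 67)/((sin(m) + 1)^3*(sin(m) + 4)^4)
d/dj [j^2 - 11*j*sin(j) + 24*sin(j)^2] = -11*j*cos(j) + 2*j - 11*sin(j) + 24*sin(2*j)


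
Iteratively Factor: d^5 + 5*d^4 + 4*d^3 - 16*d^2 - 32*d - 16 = (d + 2)*(d^4 + 3*d^3 - 2*d^2 - 12*d - 8) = (d + 1)*(d + 2)*(d^3 + 2*d^2 - 4*d - 8) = (d - 2)*(d + 1)*(d + 2)*(d^2 + 4*d + 4) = (d - 2)*(d + 1)*(d + 2)^2*(d + 2)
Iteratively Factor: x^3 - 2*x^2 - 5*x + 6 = (x - 1)*(x^2 - x - 6) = (x - 1)*(x + 2)*(x - 3)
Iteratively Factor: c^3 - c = (c)*(c^2 - 1) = c*(c + 1)*(c - 1)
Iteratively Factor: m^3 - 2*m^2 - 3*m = (m + 1)*(m^2 - 3*m) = m*(m + 1)*(m - 3)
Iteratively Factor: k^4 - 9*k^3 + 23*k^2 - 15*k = (k - 3)*(k^3 - 6*k^2 + 5*k) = (k - 3)*(k - 1)*(k^2 - 5*k) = k*(k - 3)*(k - 1)*(k - 5)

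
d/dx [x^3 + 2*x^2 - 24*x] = 3*x^2 + 4*x - 24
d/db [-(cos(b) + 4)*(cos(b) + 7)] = (2*cos(b) + 11)*sin(b)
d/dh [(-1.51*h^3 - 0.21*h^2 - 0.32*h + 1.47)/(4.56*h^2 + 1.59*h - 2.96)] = (-6.8856*h^4 - 4.8018*h^3 + 14.5341*h^2 - 12.1632*h - 1.3901)/(20.7936*h^4 + 14.5008*h^3 - 24.4671*h^2 - 9.4128*h + 8.7616)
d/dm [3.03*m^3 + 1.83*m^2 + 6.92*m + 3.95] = 9.09*m^2 + 3.66*m + 6.92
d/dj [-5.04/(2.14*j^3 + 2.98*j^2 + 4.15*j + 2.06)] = (32.3568*j^2 + 30.0384*j + 20.916)/(2.14*j^3 + 2.98*j^2 + 4.15*j + 2.06)^2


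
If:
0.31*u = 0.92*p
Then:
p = 0.33695652173913*u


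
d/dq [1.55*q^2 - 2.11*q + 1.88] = 3.1*q - 2.11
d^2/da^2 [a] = 0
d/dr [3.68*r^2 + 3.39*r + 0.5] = 7.36*r + 3.39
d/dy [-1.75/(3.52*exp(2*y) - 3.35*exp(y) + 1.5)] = (12.32*exp(y) - 5.8625)*exp(y)/(3.52*exp(2*y) - 3.35*exp(y) + 1.5)^2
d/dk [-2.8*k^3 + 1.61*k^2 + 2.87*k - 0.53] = -8.4*k^2 + 3.22*k + 2.87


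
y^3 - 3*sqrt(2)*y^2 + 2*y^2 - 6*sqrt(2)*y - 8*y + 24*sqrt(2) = (y - 2)*(y + 4)*(y - 3*sqrt(2))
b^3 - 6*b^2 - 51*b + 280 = (b - 8)*(b - 5)*(b + 7)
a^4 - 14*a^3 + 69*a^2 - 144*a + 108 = (a - 6)*(a - 3)^2*(a - 2)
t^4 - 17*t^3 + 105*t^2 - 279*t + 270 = (t - 6)*(t - 5)*(t - 3)^2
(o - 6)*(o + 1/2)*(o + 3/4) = o^3 - 19*o^2/4 - 57*o/8 - 9/4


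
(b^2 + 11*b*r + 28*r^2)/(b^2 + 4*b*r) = (b + 7*r)/b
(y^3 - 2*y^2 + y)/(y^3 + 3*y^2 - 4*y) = (y - 1)/(y + 4)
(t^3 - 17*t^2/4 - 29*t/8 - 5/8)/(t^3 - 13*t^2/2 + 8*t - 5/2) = (8*t^2 + 6*t + 1)/(4*(2*t^2 - 3*t + 1))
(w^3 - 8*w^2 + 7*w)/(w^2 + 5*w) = (w^2 - 8*w + 7)/(w + 5)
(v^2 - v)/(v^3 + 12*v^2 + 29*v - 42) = v/(v^2 + 13*v + 42)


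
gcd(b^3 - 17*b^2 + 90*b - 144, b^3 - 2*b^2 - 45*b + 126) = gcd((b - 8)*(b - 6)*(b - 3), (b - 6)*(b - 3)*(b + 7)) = b^2 - 9*b + 18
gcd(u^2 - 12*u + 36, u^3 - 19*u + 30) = 1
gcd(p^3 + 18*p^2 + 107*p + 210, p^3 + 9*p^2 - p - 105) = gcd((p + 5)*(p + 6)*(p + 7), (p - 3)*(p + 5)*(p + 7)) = p^2 + 12*p + 35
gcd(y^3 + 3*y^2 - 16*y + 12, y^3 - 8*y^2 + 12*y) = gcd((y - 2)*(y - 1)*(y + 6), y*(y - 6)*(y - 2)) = y - 2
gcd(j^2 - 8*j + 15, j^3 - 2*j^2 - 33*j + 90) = j^2 - 8*j + 15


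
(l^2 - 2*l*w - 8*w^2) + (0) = l^2 - 2*l*w - 8*w^2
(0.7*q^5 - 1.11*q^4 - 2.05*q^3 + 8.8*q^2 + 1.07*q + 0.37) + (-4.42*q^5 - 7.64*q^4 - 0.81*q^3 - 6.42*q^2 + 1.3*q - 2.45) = -3.72*q^5 - 8.75*q^4 - 2.86*q^3 + 2.38*q^2 + 2.37*q - 2.08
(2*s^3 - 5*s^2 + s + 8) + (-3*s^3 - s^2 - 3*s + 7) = -s^3 - 6*s^2 - 2*s + 15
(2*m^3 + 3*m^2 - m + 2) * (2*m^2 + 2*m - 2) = 4*m^5 + 10*m^4 - 4*m^2 + 6*m - 4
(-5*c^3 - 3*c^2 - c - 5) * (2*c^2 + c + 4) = -10*c^5 - 11*c^4 - 25*c^3 - 23*c^2 - 9*c - 20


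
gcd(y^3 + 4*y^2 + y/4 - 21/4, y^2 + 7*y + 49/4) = y + 7/2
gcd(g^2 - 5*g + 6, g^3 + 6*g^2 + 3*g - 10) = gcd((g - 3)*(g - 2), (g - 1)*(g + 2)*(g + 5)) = 1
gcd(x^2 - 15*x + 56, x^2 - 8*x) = x - 8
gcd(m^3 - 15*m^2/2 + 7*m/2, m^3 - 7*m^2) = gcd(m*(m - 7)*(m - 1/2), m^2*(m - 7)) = m^2 - 7*m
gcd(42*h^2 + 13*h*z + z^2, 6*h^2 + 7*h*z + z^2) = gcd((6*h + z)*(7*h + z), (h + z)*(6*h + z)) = 6*h + z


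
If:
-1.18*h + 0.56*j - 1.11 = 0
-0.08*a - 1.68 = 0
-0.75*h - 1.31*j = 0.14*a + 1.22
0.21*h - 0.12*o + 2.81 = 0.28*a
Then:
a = -21.00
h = -0.25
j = 1.46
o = 71.98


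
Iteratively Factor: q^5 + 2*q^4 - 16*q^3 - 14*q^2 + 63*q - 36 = (q - 3)*(q^4 + 5*q^3 - q^2 - 17*q + 12) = (q - 3)*(q - 1)*(q^3 + 6*q^2 + 5*q - 12) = (q - 3)*(q - 1)*(q + 3)*(q^2 + 3*q - 4) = (q - 3)*(q - 1)*(q + 3)*(q + 4)*(q - 1)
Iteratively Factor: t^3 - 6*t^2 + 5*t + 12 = (t - 3)*(t^2 - 3*t - 4) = (t - 3)*(t + 1)*(t - 4)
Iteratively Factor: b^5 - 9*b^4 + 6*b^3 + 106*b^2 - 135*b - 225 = (b + 1)*(b^4 - 10*b^3 + 16*b^2 + 90*b - 225) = (b + 1)*(b + 3)*(b^3 - 13*b^2 + 55*b - 75) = (b - 5)*(b + 1)*(b + 3)*(b^2 - 8*b + 15) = (b - 5)*(b - 3)*(b + 1)*(b + 3)*(b - 5)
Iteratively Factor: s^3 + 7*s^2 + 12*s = (s + 4)*(s^2 + 3*s) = s*(s + 4)*(s + 3)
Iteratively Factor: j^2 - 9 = (j - 3)*(j + 3)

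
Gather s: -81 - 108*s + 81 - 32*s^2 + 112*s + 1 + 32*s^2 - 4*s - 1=0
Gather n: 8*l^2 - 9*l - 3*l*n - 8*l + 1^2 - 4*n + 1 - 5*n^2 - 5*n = 8*l^2 - 17*l - 5*n^2 + n*(-3*l - 9) + 2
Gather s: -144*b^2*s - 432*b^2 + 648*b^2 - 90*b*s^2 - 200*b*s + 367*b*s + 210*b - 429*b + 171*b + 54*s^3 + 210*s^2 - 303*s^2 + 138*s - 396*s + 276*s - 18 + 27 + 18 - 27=216*b^2 - 48*b + 54*s^3 + s^2*(-90*b - 93) + s*(-144*b^2 + 167*b + 18)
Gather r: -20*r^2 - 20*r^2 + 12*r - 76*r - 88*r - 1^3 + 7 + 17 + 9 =-40*r^2 - 152*r + 32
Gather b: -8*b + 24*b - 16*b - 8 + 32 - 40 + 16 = 0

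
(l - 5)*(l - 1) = l^2 - 6*l + 5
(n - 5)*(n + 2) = n^2 - 3*n - 10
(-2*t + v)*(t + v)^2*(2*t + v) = -4*t^4 - 8*t^3*v - 3*t^2*v^2 + 2*t*v^3 + v^4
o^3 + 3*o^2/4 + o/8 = o*(o + 1/4)*(o + 1/2)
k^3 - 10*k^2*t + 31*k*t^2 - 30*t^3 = (k - 5*t)*(k - 3*t)*(k - 2*t)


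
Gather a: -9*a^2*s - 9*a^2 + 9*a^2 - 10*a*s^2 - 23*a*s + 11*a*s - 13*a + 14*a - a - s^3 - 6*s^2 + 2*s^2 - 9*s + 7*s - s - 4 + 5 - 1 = -9*a^2*s + a*(-10*s^2 - 12*s) - s^3 - 4*s^2 - 3*s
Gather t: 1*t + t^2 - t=t^2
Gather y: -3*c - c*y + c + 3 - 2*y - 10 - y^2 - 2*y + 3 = -2*c - y^2 + y*(-c - 4) - 4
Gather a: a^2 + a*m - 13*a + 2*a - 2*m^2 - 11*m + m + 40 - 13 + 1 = a^2 + a*(m - 11) - 2*m^2 - 10*m + 28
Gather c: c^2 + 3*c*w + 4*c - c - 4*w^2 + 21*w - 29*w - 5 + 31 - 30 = c^2 + c*(3*w + 3) - 4*w^2 - 8*w - 4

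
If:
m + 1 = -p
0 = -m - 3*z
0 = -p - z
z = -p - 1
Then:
No Solution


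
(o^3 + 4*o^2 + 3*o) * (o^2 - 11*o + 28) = o^5 - 7*o^4 - 13*o^3 + 79*o^2 + 84*o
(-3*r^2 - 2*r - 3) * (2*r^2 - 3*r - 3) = -6*r^4 + 5*r^3 + 9*r^2 + 15*r + 9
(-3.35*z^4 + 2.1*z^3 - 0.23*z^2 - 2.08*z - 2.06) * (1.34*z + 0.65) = -4.489*z^5 + 0.6365*z^4 + 1.0568*z^3 - 2.9367*z^2 - 4.1124*z - 1.339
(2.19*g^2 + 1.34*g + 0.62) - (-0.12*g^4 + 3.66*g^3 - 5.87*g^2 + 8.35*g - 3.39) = 0.12*g^4 - 3.66*g^3 + 8.06*g^2 - 7.01*g + 4.01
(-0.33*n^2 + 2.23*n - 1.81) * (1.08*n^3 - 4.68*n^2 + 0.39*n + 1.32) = -0.3564*n^5 + 3.9528*n^4 - 12.5199*n^3 + 8.9049*n^2 + 2.2377*n - 2.3892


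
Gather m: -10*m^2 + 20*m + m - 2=-10*m^2 + 21*m - 2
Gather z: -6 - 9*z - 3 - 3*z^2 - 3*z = -3*z^2 - 12*z - 9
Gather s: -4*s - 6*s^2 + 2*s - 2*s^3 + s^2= -2*s^3 - 5*s^2 - 2*s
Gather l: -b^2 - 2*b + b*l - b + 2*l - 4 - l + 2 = -b^2 - 3*b + l*(b + 1) - 2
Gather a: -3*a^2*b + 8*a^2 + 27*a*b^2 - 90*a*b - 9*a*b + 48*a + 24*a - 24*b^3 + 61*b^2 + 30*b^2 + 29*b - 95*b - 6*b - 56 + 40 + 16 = a^2*(8 - 3*b) + a*(27*b^2 - 99*b + 72) - 24*b^3 + 91*b^2 - 72*b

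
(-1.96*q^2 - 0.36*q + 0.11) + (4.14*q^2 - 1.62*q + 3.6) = 2.18*q^2 - 1.98*q + 3.71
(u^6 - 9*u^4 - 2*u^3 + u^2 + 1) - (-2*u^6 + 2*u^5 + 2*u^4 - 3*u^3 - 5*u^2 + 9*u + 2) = 3*u^6 - 2*u^5 - 11*u^4 + u^3 + 6*u^2 - 9*u - 1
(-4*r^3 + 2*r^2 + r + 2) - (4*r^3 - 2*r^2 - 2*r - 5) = -8*r^3 + 4*r^2 + 3*r + 7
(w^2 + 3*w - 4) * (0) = 0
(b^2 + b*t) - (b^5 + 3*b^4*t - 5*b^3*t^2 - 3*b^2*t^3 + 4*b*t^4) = -b^5 - 3*b^4*t + 5*b^3*t^2 + 3*b^2*t^3 + b^2 - 4*b*t^4 + b*t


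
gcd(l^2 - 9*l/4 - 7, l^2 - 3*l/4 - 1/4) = 1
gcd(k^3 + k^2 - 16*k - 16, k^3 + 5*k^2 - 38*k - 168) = k + 4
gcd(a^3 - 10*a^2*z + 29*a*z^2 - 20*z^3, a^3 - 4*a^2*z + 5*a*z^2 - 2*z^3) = -a + z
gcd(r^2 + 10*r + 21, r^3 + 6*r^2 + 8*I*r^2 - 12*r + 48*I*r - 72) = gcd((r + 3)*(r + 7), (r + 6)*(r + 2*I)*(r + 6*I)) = 1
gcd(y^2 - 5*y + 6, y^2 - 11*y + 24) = y - 3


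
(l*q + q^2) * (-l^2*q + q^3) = -l^3*q^2 - l^2*q^3 + l*q^4 + q^5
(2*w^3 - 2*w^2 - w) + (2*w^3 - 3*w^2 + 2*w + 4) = 4*w^3 - 5*w^2 + w + 4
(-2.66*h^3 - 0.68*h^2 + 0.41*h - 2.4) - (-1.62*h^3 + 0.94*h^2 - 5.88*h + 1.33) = -1.04*h^3 - 1.62*h^2 + 6.29*h - 3.73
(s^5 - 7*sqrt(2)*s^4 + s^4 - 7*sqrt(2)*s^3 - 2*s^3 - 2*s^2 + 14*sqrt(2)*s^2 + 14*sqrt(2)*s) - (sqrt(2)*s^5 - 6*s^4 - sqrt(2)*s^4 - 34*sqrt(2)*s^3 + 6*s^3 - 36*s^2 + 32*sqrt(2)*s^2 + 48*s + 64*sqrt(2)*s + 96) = -sqrt(2)*s^5 + s^5 - 6*sqrt(2)*s^4 + 7*s^4 - 8*s^3 + 27*sqrt(2)*s^3 - 18*sqrt(2)*s^2 + 34*s^2 - 50*sqrt(2)*s - 48*s - 96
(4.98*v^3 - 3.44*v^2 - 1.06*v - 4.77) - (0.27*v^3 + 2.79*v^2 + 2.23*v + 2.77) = 4.71*v^3 - 6.23*v^2 - 3.29*v - 7.54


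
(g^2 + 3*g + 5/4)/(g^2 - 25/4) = (2*g + 1)/(2*g - 5)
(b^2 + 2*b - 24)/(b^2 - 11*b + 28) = (b + 6)/(b - 7)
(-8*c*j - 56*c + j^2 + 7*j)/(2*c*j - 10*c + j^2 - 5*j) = (-8*c*j - 56*c + j^2 + 7*j)/(2*c*j - 10*c + j^2 - 5*j)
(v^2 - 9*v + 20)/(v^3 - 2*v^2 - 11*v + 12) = (v - 5)/(v^2 + 2*v - 3)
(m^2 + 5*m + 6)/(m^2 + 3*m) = (m + 2)/m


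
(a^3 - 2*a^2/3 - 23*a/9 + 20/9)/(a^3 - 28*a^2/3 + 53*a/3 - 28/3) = (a + 5/3)/(a - 7)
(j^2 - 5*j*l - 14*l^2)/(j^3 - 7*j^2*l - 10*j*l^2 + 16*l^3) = (j - 7*l)/(j^2 - 9*j*l + 8*l^2)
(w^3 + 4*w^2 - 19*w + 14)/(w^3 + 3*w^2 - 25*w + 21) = (w - 2)/(w - 3)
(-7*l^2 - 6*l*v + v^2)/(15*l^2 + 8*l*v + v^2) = (-7*l^2 - 6*l*v + v^2)/(15*l^2 + 8*l*v + v^2)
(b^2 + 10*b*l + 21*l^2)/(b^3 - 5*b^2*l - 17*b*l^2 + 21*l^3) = (b + 7*l)/(b^2 - 8*b*l + 7*l^2)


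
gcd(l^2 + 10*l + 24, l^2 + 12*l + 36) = l + 6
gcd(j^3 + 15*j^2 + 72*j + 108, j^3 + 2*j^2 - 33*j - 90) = j + 3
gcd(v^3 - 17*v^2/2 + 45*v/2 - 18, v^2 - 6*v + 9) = v - 3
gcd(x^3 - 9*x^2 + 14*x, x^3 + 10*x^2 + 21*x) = x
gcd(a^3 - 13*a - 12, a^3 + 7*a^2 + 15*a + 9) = a^2 + 4*a + 3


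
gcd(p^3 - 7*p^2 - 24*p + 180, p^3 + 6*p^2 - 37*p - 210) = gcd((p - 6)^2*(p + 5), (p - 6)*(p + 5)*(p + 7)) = p^2 - p - 30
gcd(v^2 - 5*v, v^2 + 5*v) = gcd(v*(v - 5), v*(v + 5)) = v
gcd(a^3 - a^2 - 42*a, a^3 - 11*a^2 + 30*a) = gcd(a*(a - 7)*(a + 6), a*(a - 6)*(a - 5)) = a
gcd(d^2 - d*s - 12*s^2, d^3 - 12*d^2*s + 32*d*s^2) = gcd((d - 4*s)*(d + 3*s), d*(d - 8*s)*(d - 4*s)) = -d + 4*s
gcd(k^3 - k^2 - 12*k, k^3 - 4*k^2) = k^2 - 4*k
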